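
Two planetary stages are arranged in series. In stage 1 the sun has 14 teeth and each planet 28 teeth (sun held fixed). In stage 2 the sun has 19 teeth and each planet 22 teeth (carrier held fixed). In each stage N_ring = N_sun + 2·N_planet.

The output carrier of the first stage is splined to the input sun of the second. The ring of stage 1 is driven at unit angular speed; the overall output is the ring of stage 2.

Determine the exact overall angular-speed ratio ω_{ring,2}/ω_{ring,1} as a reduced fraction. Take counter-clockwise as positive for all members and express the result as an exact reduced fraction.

-95/378

Stage 1: N_ring = 14 + 2·28 = 70
Stage 1: 14(ω_s−ω_c) = −70(ω_r−ω_c),  ω_s=0, ω_r=1
Stage 1: 14(0−ω_c) = −70(1−ω_c)  ⇒  84ω_c = 70  ⇒  ω_c = 5/6
  ⇒ ω_c¹/ω_r¹ = 5/6
Stage 2: N_ring = 19 + 2·22 = 63
Stage 2: 19(ω_s−ω_c) = −63(ω_r−ω_c),  ω_c=0, ω_s=1
Stage 2: ω_r = 0 − (19/63)(1−0) = -19/63
  ⇒ ω_r²/ω_s² = -19/63
Coupling ω_s² = ω_c¹ ⇒ overall = 5/6 × -19/63 = -95/378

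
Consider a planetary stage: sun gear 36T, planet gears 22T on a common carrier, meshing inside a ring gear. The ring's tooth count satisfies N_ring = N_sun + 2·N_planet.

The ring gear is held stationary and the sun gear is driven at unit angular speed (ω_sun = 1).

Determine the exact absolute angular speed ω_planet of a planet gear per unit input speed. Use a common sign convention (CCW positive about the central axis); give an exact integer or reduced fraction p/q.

-9/11

N_ring = 36 + 2·22 = 80
36(ω_s−ω_c) = −80(ω_r−ω_c),  ω_r=0, ω_s=1
36(1−ω_c) = −80(0−ω_c)  ⇒  116ω_c = 36  ⇒  ω_c = 9/29
sun–planet: 36·(1−9/29) = −22·(ω_p−ω_c)  ⇒  ω_p−ω_c = −(36/22)·(20/29) = -360/319
ω_p = 9/29 − 360/319 = -9/11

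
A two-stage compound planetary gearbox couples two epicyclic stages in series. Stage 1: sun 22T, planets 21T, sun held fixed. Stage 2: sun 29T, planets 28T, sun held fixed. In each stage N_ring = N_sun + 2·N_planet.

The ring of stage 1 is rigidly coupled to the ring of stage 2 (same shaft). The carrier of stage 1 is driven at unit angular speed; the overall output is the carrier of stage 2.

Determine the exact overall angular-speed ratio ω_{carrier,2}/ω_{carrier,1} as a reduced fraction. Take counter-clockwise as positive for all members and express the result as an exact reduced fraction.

3655/3648

Stage 1: N_ring = 22 + 2·21 = 64
Stage 1: 22(ω_s−ω_c) = −64(ω_r−ω_c),  ω_s=0, ω_c=1
Stage 1: ω_r = 1 − (22/64)(0−1) = 43/32
  ⇒ ω_r¹/ω_c¹ = 43/32
Stage 2: N_ring = 29 + 2·28 = 85
Stage 2: 29(ω_s−ω_c) = −85(ω_r−ω_c),  ω_s=0, ω_r=1
Stage 2: 29(0−ω_c) = −85(1−ω_c)  ⇒  114ω_c = 85  ⇒  ω_c = 85/114
  ⇒ ω_c²/ω_r² = 85/114
Coupling ω_r² = ω_r¹ ⇒ overall = 43/32 × 85/114 = 3655/3648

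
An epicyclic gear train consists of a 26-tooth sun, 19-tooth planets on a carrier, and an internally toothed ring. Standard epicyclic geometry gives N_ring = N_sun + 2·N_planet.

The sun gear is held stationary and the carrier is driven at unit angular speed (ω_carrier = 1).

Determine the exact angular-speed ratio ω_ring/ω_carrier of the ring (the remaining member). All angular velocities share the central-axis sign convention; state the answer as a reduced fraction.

N_ring = 26 + 2·19 = 64
26(ω_s−ω_c) = −64(ω_r−ω_c),  ω_s=0, ω_c=1
ω_r = 1 − (26/64)(0−1) = 45/32
ω_r/ω_c = 45/32

45/32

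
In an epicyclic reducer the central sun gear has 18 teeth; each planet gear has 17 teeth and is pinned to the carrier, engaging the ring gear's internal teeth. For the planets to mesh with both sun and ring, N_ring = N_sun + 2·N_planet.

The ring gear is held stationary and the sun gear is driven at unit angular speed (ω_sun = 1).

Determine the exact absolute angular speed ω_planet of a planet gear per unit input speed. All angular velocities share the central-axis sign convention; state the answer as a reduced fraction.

-9/17

N_ring = 18 + 2·17 = 52
18(ω_s−ω_c) = −52(ω_r−ω_c),  ω_r=0, ω_s=1
18(1−ω_c) = −52(0−ω_c)  ⇒  70ω_c = 18  ⇒  ω_c = 9/35
sun–planet: 18·(1−9/35) = −17·(ω_p−ω_c)  ⇒  ω_p−ω_c = −(18/17)·(26/35) = -468/595
ω_p = 9/35 − 468/595 = -9/17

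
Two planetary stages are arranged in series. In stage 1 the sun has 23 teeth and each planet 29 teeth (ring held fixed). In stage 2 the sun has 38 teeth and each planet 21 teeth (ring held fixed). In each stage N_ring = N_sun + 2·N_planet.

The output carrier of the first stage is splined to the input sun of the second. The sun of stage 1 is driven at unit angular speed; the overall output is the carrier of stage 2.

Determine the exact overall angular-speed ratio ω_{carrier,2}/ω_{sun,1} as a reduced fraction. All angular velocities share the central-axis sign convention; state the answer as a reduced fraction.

437/6136

Stage 1: N_ring = 23 + 2·29 = 81
Stage 1: 23(ω_s−ω_c) = −81(ω_r−ω_c),  ω_r=0, ω_s=1
Stage 1: 23(1−ω_c) = −81(0−ω_c)  ⇒  104ω_c = 23  ⇒  ω_c = 23/104
  ⇒ ω_c¹/ω_s¹ = 23/104
Stage 2: N_ring = 38 + 2·21 = 80
Stage 2: 38(ω_s−ω_c) = −80(ω_r−ω_c),  ω_r=0, ω_s=1
Stage 2: 38(1−ω_c) = −80(0−ω_c)  ⇒  118ω_c = 38  ⇒  ω_c = 19/59
  ⇒ ω_c²/ω_s² = 19/59
Coupling ω_s² = ω_c¹ ⇒ overall = 23/104 × 19/59 = 437/6136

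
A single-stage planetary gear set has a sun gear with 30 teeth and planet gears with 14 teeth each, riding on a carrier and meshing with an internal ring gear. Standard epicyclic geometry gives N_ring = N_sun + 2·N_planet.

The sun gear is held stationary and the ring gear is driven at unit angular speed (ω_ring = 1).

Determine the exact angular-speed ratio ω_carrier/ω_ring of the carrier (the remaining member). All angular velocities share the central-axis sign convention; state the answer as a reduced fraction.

N_ring = 30 + 2·14 = 58
30(ω_s−ω_c) = −58(ω_r−ω_c),  ω_s=0, ω_r=1
30(0−ω_c) = −58(1−ω_c)  ⇒  88ω_c = 58  ⇒  ω_c = 29/44
ω_c/ω_r = 29/44

29/44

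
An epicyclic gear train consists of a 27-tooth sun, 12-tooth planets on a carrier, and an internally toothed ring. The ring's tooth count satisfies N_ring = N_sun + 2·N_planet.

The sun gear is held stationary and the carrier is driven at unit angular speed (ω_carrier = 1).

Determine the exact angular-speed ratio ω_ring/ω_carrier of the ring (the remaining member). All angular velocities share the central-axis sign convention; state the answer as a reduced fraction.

26/17

N_ring = 27 + 2·12 = 51
27(ω_s−ω_c) = −51(ω_r−ω_c),  ω_s=0, ω_c=1
ω_r = 1 − (27/51)(0−1) = 26/17
ω_r/ω_c = 26/17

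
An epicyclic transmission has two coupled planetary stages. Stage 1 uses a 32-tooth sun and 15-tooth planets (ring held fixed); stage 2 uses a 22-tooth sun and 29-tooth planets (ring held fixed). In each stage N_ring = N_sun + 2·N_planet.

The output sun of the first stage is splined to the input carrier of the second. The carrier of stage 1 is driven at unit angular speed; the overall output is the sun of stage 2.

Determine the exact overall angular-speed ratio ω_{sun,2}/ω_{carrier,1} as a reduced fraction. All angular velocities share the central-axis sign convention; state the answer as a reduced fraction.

2397/176

Stage 1: N_ring = 32 + 2·15 = 62
Stage 1: 32(ω_s−ω_c) = −62(ω_r−ω_c),  ω_r=0, ω_c=1
Stage 1: ω_s = 1 − (62/32)(0−1) = 47/16
  ⇒ ω_s¹/ω_c¹ = 47/16
Stage 2: N_ring = 22 + 2·29 = 80
Stage 2: 22(ω_s−ω_c) = −80(ω_r−ω_c),  ω_r=0, ω_c=1
Stage 2: ω_s = 1 − (80/22)(0−1) = 51/11
  ⇒ ω_s²/ω_c² = 51/11
Coupling ω_c² = ω_s¹ ⇒ overall = 47/16 × 51/11 = 2397/176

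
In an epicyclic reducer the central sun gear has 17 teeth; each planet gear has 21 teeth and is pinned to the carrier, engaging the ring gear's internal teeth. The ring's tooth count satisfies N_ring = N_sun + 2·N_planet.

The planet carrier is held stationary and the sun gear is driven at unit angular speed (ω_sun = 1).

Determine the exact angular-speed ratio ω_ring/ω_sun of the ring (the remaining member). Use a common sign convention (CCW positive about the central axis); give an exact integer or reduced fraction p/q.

N_ring = 17 + 2·21 = 59
17(ω_s−ω_c) = −59(ω_r−ω_c),  ω_c=0, ω_s=1
ω_r = 0 − (17/59)(1−0) = -17/59
ω_r/ω_s = -17/59

-17/59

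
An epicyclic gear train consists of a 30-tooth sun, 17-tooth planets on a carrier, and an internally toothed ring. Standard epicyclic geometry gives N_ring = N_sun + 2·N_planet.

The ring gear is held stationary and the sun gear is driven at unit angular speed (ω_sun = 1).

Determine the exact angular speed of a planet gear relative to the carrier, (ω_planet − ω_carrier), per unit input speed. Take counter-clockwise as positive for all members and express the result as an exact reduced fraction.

N_ring = 30 + 2·17 = 64
30(ω_s−ω_c) = −64(ω_r−ω_c),  ω_r=0, ω_s=1
30(1−ω_c) = −64(0−ω_c)  ⇒  94ω_c = 30  ⇒  ω_c = 15/47
sun–planet: 30·(1−15/47) = −17·(ω_p−ω_c)  ⇒  ω_p−ω_c = −(30/17)·(32/47) = -960/799

-960/799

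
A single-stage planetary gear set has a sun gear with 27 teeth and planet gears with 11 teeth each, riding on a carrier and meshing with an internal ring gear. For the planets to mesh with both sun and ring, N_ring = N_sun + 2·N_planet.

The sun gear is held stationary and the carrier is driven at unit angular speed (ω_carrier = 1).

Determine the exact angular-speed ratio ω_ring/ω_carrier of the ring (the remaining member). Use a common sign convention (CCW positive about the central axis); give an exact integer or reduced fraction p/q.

76/49

N_ring = 27 + 2·11 = 49
27(ω_s−ω_c) = −49(ω_r−ω_c),  ω_s=0, ω_c=1
ω_r = 1 − (27/49)(0−1) = 76/49
ω_r/ω_c = 76/49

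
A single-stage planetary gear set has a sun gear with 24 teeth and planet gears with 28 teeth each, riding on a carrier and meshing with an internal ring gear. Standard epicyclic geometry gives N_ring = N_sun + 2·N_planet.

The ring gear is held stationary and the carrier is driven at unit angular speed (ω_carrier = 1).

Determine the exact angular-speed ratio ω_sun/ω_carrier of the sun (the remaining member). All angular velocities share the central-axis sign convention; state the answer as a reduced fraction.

N_ring = 24 + 2·28 = 80
24(ω_s−ω_c) = −80(ω_r−ω_c),  ω_r=0, ω_c=1
ω_s = 1 − (80/24)(0−1) = 13/3
ω_s/ω_c = 13/3

13/3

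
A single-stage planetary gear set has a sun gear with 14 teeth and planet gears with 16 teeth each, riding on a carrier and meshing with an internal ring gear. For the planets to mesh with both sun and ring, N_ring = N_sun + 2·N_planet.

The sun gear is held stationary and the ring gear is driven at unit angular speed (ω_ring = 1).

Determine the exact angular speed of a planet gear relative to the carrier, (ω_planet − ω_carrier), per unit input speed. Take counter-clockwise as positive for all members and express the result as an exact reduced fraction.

161/240

N_ring = 14 + 2·16 = 46
14(ω_s−ω_c) = −46(ω_r−ω_c),  ω_s=0, ω_r=1
14(0−ω_c) = −46(1−ω_c)  ⇒  60ω_c = 46  ⇒  ω_c = 23/30
sun–planet: 14·(0−23/30) = −16·(ω_p−ω_c)  ⇒  ω_p−ω_c = −(14/16)·(-23/30) = 161/240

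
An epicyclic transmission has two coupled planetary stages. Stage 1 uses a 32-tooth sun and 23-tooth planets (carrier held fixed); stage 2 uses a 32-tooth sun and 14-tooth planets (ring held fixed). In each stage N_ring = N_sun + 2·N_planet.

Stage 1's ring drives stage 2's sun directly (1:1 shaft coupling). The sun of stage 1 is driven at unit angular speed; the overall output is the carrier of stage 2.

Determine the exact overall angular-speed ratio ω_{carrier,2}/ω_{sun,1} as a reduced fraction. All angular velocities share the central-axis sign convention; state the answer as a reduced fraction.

-128/897

Stage 1: N_ring = 32 + 2·23 = 78
Stage 1: 32(ω_s−ω_c) = −78(ω_r−ω_c),  ω_c=0, ω_s=1
Stage 1: ω_r = 0 − (32/78)(1−0) = -16/39
  ⇒ ω_r¹/ω_s¹ = -16/39
Stage 2: N_ring = 32 + 2·14 = 60
Stage 2: 32(ω_s−ω_c) = −60(ω_r−ω_c),  ω_r=0, ω_s=1
Stage 2: 32(1−ω_c) = −60(0−ω_c)  ⇒  92ω_c = 32  ⇒  ω_c = 8/23
  ⇒ ω_c²/ω_s² = 8/23
Coupling ω_s² = ω_r¹ ⇒ overall = -16/39 × 8/23 = -128/897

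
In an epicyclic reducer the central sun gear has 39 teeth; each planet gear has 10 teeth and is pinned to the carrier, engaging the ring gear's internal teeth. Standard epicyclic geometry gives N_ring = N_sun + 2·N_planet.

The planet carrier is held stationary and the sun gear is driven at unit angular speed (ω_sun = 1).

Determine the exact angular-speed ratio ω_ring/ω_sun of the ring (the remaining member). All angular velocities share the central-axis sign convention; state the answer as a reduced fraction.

N_ring = 39 + 2·10 = 59
39(ω_s−ω_c) = −59(ω_r−ω_c),  ω_c=0, ω_s=1
ω_r = 0 − (39/59)(1−0) = -39/59
ω_r/ω_s = -39/59

-39/59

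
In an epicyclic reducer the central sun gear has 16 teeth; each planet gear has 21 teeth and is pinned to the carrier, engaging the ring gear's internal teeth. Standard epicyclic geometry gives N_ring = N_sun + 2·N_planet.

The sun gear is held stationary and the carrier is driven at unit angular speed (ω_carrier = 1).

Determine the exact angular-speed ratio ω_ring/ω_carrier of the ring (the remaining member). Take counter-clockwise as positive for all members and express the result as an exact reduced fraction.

37/29

N_ring = 16 + 2·21 = 58
16(ω_s−ω_c) = −58(ω_r−ω_c),  ω_s=0, ω_c=1
ω_r = 1 − (16/58)(0−1) = 37/29
ω_r/ω_c = 37/29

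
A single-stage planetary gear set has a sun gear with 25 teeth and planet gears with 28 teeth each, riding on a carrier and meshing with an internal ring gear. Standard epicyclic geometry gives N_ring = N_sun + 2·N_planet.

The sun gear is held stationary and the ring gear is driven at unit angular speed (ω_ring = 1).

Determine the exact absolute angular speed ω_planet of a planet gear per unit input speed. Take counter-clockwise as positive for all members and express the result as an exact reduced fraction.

N_ring = 25 + 2·28 = 81
25(ω_s−ω_c) = −81(ω_r−ω_c),  ω_s=0, ω_r=1
25(0−ω_c) = −81(1−ω_c)  ⇒  106ω_c = 81  ⇒  ω_c = 81/106
sun–planet: 25·(0−81/106) = −28·(ω_p−ω_c)  ⇒  ω_p−ω_c = −(25/28)·(-81/106) = 2025/2968
ω_p = 81/106 + 2025/2968 = 81/56

81/56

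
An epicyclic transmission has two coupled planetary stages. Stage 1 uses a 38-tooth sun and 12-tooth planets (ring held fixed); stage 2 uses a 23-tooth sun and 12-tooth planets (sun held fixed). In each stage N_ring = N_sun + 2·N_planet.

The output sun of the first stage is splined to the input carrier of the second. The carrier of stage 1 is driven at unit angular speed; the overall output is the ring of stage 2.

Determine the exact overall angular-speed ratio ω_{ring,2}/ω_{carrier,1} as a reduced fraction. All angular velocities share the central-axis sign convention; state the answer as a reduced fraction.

3500/893

Stage 1: N_ring = 38 + 2·12 = 62
Stage 1: 38(ω_s−ω_c) = −62(ω_r−ω_c),  ω_r=0, ω_c=1
Stage 1: ω_s = 1 − (62/38)(0−1) = 50/19
  ⇒ ω_s¹/ω_c¹ = 50/19
Stage 2: N_ring = 23 + 2·12 = 47
Stage 2: 23(ω_s−ω_c) = −47(ω_r−ω_c),  ω_s=0, ω_c=1
Stage 2: ω_r = 1 − (23/47)(0−1) = 70/47
  ⇒ ω_r²/ω_c² = 70/47
Coupling ω_c² = ω_s¹ ⇒ overall = 50/19 × 70/47 = 3500/893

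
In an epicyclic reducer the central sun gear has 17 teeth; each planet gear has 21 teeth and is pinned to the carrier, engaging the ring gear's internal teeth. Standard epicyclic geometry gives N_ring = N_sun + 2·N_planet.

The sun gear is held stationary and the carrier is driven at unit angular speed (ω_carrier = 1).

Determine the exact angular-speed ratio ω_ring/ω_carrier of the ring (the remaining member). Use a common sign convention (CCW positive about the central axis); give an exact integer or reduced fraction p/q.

76/59

N_ring = 17 + 2·21 = 59
17(ω_s−ω_c) = −59(ω_r−ω_c),  ω_s=0, ω_c=1
ω_r = 1 − (17/59)(0−1) = 76/59
ω_r/ω_c = 76/59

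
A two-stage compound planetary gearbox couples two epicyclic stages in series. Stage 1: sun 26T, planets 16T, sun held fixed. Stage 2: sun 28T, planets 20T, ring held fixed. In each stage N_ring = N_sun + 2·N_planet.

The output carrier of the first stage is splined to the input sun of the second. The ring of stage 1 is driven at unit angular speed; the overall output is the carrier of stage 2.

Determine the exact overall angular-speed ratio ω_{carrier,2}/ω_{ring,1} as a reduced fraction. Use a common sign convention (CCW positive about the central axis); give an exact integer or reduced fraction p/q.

29/144

Stage 1: N_ring = 26 + 2·16 = 58
Stage 1: 26(ω_s−ω_c) = −58(ω_r−ω_c),  ω_s=0, ω_r=1
Stage 1: 26(0−ω_c) = −58(1−ω_c)  ⇒  84ω_c = 58  ⇒  ω_c = 29/42
  ⇒ ω_c¹/ω_r¹ = 29/42
Stage 2: N_ring = 28 + 2·20 = 68
Stage 2: 28(ω_s−ω_c) = −68(ω_r−ω_c),  ω_r=0, ω_s=1
Stage 2: 28(1−ω_c) = −68(0−ω_c)  ⇒  96ω_c = 28  ⇒  ω_c = 7/24
  ⇒ ω_c²/ω_s² = 7/24
Coupling ω_s² = ω_c¹ ⇒ overall = 29/42 × 7/24 = 29/144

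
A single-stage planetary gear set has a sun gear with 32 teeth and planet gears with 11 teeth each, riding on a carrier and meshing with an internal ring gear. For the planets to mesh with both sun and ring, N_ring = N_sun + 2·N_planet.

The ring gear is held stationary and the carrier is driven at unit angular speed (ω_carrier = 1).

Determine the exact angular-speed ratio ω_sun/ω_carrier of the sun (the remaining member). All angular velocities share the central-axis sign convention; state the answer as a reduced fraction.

N_ring = 32 + 2·11 = 54
32(ω_s−ω_c) = −54(ω_r−ω_c),  ω_r=0, ω_c=1
ω_s = 1 − (54/32)(0−1) = 43/16
ω_s/ω_c = 43/16

43/16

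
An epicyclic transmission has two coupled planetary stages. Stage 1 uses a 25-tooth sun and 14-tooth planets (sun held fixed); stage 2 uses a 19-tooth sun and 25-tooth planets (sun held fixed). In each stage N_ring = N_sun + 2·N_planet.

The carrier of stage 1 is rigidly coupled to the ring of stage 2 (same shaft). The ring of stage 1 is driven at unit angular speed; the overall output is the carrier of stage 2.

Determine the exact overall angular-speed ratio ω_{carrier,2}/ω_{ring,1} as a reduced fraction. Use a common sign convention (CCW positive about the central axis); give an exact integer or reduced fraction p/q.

1219/2288

Stage 1: N_ring = 25 + 2·14 = 53
Stage 1: 25(ω_s−ω_c) = −53(ω_r−ω_c),  ω_s=0, ω_r=1
Stage 1: 25(0−ω_c) = −53(1−ω_c)  ⇒  78ω_c = 53  ⇒  ω_c = 53/78
  ⇒ ω_c¹/ω_r¹ = 53/78
Stage 2: N_ring = 19 + 2·25 = 69
Stage 2: 19(ω_s−ω_c) = −69(ω_r−ω_c),  ω_s=0, ω_r=1
Stage 2: 19(0−ω_c) = −69(1−ω_c)  ⇒  88ω_c = 69  ⇒  ω_c = 69/88
  ⇒ ω_c²/ω_r² = 69/88
Coupling ω_r² = ω_c¹ ⇒ overall = 53/78 × 69/88 = 1219/2288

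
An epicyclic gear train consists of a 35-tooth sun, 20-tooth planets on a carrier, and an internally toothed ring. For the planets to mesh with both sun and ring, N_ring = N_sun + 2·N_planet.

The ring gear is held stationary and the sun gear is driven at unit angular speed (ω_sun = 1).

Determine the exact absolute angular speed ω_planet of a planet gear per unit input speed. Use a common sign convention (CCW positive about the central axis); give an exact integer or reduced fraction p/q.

N_ring = 35 + 2·20 = 75
35(ω_s−ω_c) = −75(ω_r−ω_c),  ω_r=0, ω_s=1
35(1−ω_c) = −75(0−ω_c)  ⇒  110ω_c = 35  ⇒  ω_c = 7/22
sun–planet: 35·(1−7/22) = −20·(ω_p−ω_c)  ⇒  ω_p−ω_c = −(35/20)·(15/22) = -105/88
ω_p = 7/22 − 105/88 = -7/8

-7/8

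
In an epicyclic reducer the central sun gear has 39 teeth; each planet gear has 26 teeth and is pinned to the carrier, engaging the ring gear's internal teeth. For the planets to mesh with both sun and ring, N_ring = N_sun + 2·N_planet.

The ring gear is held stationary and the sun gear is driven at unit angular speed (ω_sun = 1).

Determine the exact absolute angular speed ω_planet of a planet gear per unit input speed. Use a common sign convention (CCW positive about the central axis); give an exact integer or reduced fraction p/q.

N_ring = 39 + 2·26 = 91
39(ω_s−ω_c) = −91(ω_r−ω_c),  ω_r=0, ω_s=1
39(1−ω_c) = −91(0−ω_c)  ⇒  130ω_c = 39  ⇒  ω_c = 3/10
sun–planet: 39·(1−3/10) = −26·(ω_p−ω_c)  ⇒  ω_p−ω_c = −(39/26)·(7/10) = -21/20
ω_p = 3/10 − 21/20 = -3/4

-3/4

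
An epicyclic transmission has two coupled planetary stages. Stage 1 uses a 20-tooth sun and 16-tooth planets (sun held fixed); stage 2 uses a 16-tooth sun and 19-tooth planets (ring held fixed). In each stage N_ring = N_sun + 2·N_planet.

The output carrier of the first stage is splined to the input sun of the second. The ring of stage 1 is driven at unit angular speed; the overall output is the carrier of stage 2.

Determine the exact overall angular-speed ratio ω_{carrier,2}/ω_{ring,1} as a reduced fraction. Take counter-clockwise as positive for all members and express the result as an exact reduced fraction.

Stage 1: N_ring = 20 + 2·16 = 52
Stage 1: 20(ω_s−ω_c) = −52(ω_r−ω_c),  ω_s=0, ω_r=1
Stage 1: 20(0−ω_c) = −52(1−ω_c)  ⇒  72ω_c = 52  ⇒  ω_c = 13/18
  ⇒ ω_c¹/ω_r¹ = 13/18
Stage 2: N_ring = 16 + 2·19 = 54
Stage 2: 16(ω_s−ω_c) = −54(ω_r−ω_c),  ω_r=0, ω_s=1
Stage 2: 16(1−ω_c) = −54(0−ω_c)  ⇒  70ω_c = 16  ⇒  ω_c = 8/35
  ⇒ ω_c²/ω_s² = 8/35
Coupling ω_s² = ω_c¹ ⇒ overall = 13/18 × 8/35 = 52/315

52/315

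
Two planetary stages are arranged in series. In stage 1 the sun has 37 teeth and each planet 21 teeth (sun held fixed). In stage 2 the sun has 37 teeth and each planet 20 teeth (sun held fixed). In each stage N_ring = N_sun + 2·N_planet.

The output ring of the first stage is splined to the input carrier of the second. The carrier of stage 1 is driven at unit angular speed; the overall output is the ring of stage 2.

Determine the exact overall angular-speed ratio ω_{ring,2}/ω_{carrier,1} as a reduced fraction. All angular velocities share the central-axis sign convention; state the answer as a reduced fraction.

13224/6083

Stage 1: N_ring = 37 + 2·21 = 79
Stage 1: 37(ω_s−ω_c) = −79(ω_r−ω_c),  ω_s=0, ω_c=1
Stage 1: ω_r = 1 − (37/79)(0−1) = 116/79
  ⇒ ω_r¹/ω_c¹ = 116/79
Stage 2: N_ring = 37 + 2·20 = 77
Stage 2: 37(ω_s−ω_c) = −77(ω_r−ω_c),  ω_s=0, ω_c=1
Stage 2: ω_r = 1 − (37/77)(0−1) = 114/77
  ⇒ ω_r²/ω_c² = 114/77
Coupling ω_c² = ω_r¹ ⇒ overall = 116/79 × 114/77 = 13224/6083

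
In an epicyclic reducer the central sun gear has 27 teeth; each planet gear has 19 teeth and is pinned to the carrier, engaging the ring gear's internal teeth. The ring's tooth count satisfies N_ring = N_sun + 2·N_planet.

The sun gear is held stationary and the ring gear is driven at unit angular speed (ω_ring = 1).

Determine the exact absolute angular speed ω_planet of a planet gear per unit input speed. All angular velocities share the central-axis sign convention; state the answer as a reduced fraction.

N_ring = 27 + 2·19 = 65
27(ω_s−ω_c) = −65(ω_r−ω_c),  ω_s=0, ω_r=1
27(0−ω_c) = −65(1−ω_c)  ⇒  92ω_c = 65  ⇒  ω_c = 65/92
sun–planet: 27·(0−65/92) = −19·(ω_p−ω_c)  ⇒  ω_p−ω_c = −(27/19)·(-65/92) = 1755/1748
ω_p = 65/92 + 1755/1748 = 65/38

65/38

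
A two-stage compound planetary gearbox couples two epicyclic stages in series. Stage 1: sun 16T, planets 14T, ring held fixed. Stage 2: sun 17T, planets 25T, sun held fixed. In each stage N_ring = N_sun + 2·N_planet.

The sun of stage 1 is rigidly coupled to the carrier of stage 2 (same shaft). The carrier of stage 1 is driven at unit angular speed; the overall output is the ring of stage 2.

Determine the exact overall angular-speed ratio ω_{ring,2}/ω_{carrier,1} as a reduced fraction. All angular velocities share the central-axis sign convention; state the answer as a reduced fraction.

Stage 1: N_ring = 16 + 2·14 = 44
Stage 1: 16(ω_s−ω_c) = −44(ω_r−ω_c),  ω_r=0, ω_c=1
Stage 1: ω_s = 1 − (44/16)(0−1) = 15/4
  ⇒ ω_s¹/ω_c¹ = 15/4
Stage 2: N_ring = 17 + 2·25 = 67
Stage 2: 17(ω_s−ω_c) = −67(ω_r−ω_c),  ω_s=0, ω_c=1
Stage 2: ω_r = 1 − (17/67)(0−1) = 84/67
  ⇒ ω_r²/ω_c² = 84/67
Coupling ω_c² = ω_s¹ ⇒ overall = 15/4 × 84/67 = 315/67

315/67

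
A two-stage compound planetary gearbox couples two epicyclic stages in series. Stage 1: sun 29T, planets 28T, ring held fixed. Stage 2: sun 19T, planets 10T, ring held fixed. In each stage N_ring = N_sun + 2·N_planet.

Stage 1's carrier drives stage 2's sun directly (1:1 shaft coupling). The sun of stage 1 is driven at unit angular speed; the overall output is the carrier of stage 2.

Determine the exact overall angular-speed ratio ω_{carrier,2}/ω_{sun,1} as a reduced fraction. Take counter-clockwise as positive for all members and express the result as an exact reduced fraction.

1/12

Stage 1: N_ring = 29 + 2·28 = 85
Stage 1: 29(ω_s−ω_c) = −85(ω_r−ω_c),  ω_r=0, ω_s=1
Stage 1: 29(1−ω_c) = −85(0−ω_c)  ⇒  114ω_c = 29  ⇒  ω_c = 29/114
  ⇒ ω_c¹/ω_s¹ = 29/114
Stage 2: N_ring = 19 + 2·10 = 39
Stage 2: 19(ω_s−ω_c) = −39(ω_r−ω_c),  ω_r=0, ω_s=1
Stage 2: 19(1−ω_c) = −39(0−ω_c)  ⇒  58ω_c = 19  ⇒  ω_c = 19/58
  ⇒ ω_c²/ω_s² = 19/58
Coupling ω_s² = ω_c¹ ⇒ overall = 29/114 × 19/58 = 1/12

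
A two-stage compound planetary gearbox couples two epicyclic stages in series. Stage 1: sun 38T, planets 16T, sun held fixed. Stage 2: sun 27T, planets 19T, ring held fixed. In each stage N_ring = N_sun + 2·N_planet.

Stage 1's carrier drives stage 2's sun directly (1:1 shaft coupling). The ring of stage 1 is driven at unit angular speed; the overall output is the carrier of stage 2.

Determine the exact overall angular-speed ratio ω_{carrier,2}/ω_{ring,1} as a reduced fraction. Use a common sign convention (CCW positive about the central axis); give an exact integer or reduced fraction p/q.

Stage 1: N_ring = 38 + 2·16 = 70
Stage 1: 38(ω_s−ω_c) = −70(ω_r−ω_c),  ω_s=0, ω_r=1
Stage 1: 38(0−ω_c) = −70(1−ω_c)  ⇒  108ω_c = 70  ⇒  ω_c = 35/54
  ⇒ ω_c¹/ω_r¹ = 35/54
Stage 2: N_ring = 27 + 2·19 = 65
Stage 2: 27(ω_s−ω_c) = −65(ω_r−ω_c),  ω_r=0, ω_s=1
Stage 2: 27(1−ω_c) = −65(0−ω_c)  ⇒  92ω_c = 27  ⇒  ω_c = 27/92
  ⇒ ω_c²/ω_s² = 27/92
Coupling ω_s² = ω_c¹ ⇒ overall = 35/54 × 27/92 = 35/184

35/184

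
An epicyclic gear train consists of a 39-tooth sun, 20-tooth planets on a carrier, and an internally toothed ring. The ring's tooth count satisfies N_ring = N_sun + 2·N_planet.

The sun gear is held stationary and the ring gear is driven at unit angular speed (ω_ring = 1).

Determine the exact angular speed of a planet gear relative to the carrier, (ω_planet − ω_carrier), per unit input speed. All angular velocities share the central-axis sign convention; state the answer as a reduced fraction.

N_ring = 39 + 2·20 = 79
39(ω_s−ω_c) = −79(ω_r−ω_c),  ω_s=0, ω_r=1
39(0−ω_c) = −79(1−ω_c)  ⇒  118ω_c = 79  ⇒  ω_c = 79/118
sun–planet: 39·(0−79/118) = −20·(ω_p−ω_c)  ⇒  ω_p−ω_c = −(39/20)·(-79/118) = 3081/2360

3081/2360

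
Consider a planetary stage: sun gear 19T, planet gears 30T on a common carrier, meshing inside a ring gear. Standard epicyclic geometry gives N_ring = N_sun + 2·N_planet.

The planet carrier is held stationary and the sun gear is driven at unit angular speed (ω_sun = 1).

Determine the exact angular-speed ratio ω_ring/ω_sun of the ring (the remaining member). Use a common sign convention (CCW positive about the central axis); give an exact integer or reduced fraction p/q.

-19/79

N_ring = 19 + 2·30 = 79
19(ω_s−ω_c) = −79(ω_r−ω_c),  ω_c=0, ω_s=1
ω_r = 0 − (19/79)(1−0) = -19/79
ω_r/ω_s = -19/79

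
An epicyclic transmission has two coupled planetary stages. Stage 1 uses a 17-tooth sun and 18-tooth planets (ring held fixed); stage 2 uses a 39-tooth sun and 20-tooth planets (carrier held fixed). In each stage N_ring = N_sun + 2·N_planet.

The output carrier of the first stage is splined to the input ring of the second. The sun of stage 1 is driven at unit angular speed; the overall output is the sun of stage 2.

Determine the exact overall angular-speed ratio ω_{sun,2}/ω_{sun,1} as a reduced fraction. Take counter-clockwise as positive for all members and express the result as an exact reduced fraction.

Stage 1: N_ring = 17 + 2·18 = 53
Stage 1: 17(ω_s−ω_c) = −53(ω_r−ω_c),  ω_r=0, ω_s=1
Stage 1: 17(1−ω_c) = −53(0−ω_c)  ⇒  70ω_c = 17  ⇒  ω_c = 17/70
  ⇒ ω_c¹/ω_s¹ = 17/70
Stage 2: N_ring = 39 + 2·20 = 79
Stage 2: 39(ω_s−ω_c) = −79(ω_r−ω_c),  ω_c=0, ω_r=1
Stage 2: ω_s = 0 − (79/39)(1−0) = -79/39
  ⇒ ω_s²/ω_r² = -79/39
Coupling ω_r² = ω_c¹ ⇒ overall = 17/70 × -79/39 = -1343/2730

-1343/2730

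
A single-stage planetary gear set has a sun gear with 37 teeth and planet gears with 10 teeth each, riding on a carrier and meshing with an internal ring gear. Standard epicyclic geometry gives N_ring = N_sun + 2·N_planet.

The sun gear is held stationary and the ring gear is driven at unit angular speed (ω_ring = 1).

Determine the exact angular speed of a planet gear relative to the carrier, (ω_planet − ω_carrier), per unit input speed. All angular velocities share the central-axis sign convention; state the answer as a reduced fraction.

N_ring = 37 + 2·10 = 57
37(ω_s−ω_c) = −57(ω_r−ω_c),  ω_s=0, ω_r=1
37(0−ω_c) = −57(1−ω_c)  ⇒  94ω_c = 57  ⇒  ω_c = 57/94
sun–planet: 37·(0−57/94) = −10·(ω_p−ω_c)  ⇒  ω_p−ω_c = −(37/10)·(-57/94) = 2109/940

2109/940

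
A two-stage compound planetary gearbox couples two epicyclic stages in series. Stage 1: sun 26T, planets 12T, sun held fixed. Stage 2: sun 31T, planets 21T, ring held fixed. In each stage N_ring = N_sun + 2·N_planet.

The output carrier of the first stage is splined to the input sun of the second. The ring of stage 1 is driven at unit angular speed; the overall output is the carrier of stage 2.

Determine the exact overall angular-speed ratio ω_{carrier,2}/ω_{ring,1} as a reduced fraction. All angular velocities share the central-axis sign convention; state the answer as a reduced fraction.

775/3952

Stage 1: N_ring = 26 + 2·12 = 50
Stage 1: 26(ω_s−ω_c) = −50(ω_r−ω_c),  ω_s=0, ω_r=1
Stage 1: 26(0−ω_c) = −50(1−ω_c)  ⇒  76ω_c = 50  ⇒  ω_c = 25/38
  ⇒ ω_c¹/ω_r¹ = 25/38
Stage 2: N_ring = 31 + 2·21 = 73
Stage 2: 31(ω_s−ω_c) = −73(ω_r−ω_c),  ω_r=0, ω_s=1
Stage 2: 31(1−ω_c) = −73(0−ω_c)  ⇒  104ω_c = 31  ⇒  ω_c = 31/104
  ⇒ ω_c²/ω_s² = 31/104
Coupling ω_s² = ω_c¹ ⇒ overall = 25/38 × 31/104 = 775/3952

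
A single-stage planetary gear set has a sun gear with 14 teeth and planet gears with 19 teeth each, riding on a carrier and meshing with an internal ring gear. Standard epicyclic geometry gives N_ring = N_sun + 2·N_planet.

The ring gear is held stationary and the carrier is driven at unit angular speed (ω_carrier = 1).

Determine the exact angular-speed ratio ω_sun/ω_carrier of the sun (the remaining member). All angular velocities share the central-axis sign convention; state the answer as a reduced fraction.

33/7

N_ring = 14 + 2·19 = 52
14(ω_s−ω_c) = −52(ω_r−ω_c),  ω_r=0, ω_c=1
ω_s = 1 − (52/14)(0−1) = 33/7
ω_s/ω_c = 33/7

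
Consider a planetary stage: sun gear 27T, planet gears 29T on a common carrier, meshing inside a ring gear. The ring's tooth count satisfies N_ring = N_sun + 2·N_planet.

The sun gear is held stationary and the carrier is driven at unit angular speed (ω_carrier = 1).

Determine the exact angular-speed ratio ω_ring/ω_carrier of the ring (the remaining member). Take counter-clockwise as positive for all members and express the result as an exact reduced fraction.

112/85

N_ring = 27 + 2·29 = 85
27(ω_s−ω_c) = −85(ω_r−ω_c),  ω_s=0, ω_c=1
ω_r = 1 − (27/85)(0−1) = 112/85
ω_r/ω_c = 112/85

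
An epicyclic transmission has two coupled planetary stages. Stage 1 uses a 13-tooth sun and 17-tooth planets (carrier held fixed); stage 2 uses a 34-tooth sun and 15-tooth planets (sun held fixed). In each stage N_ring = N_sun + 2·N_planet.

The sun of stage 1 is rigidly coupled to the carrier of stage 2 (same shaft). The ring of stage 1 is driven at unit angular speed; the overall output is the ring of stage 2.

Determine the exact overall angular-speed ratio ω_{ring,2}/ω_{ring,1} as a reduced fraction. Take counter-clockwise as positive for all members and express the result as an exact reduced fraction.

-2303/416

Stage 1: N_ring = 13 + 2·17 = 47
Stage 1: 13(ω_s−ω_c) = −47(ω_r−ω_c),  ω_c=0, ω_r=1
Stage 1: ω_s = 0 − (47/13)(1−0) = -47/13
  ⇒ ω_s¹/ω_r¹ = -47/13
Stage 2: N_ring = 34 + 2·15 = 64
Stage 2: 34(ω_s−ω_c) = −64(ω_r−ω_c),  ω_s=0, ω_c=1
Stage 2: ω_r = 1 − (34/64)(0−1) = 49/32
  ⇒ ω_r²/ω_c² = 49/32
Coupling ω_c² = ω_s¹ ⇒ overall = -47/13 × 49/32 = -2303/416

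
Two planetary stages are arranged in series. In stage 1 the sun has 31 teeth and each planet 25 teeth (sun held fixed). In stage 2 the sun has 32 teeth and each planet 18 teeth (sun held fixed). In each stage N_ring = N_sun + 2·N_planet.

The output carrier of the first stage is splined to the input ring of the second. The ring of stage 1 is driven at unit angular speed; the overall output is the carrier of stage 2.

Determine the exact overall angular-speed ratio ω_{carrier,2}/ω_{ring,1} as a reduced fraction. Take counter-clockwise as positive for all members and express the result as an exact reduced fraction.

1377/2800

Stage 1: N_ring = 31 + 2·25 = 81
Stage 1: 31(ω_s−ω_c) = −81(ω_r−ω_c),  ω_s=0, ω_r=1
Stage 1: 31(0−ω_c) = −81(1−ω_c)  ⇒  112ω_c = 81  ⇒  ω_c = 81/112
  ⇒ ω_c¹/ω_r¹ = 81/112
Stage 2: N_ring = 32 + 2·18 = 68
Stage 2: 32(ω_s−ω_c) = −68(ω_r−ω_c),  ω_s=0, ω_r=1
Stage 2: 32(0−ω_c) = −68(1−ω_c)  ⇒  100ω_c = 68  ⇒  ω_c = 17/25
  ⇒ ω_c²/ω_r² = 17/25
Coupling ω_r² = ω_c¹ ⇒ overall = 81/112 × 17/25 = 1377/2800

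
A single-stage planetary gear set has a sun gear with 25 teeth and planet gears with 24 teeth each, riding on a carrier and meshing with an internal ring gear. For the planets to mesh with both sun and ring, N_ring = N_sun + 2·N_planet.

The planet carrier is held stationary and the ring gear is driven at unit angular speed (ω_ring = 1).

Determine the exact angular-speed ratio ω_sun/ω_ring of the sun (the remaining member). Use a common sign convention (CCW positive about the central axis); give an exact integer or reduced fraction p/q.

-73/25

N_ring = 25 + 2·24 = 73
25(ω_s−ω_c) = −73(ω_r−ω_c),  ω_c=0, ω_r=1
ω_s = 0 − (73/25)(1−0) = -73/25
ω_s/ω_r = -73/25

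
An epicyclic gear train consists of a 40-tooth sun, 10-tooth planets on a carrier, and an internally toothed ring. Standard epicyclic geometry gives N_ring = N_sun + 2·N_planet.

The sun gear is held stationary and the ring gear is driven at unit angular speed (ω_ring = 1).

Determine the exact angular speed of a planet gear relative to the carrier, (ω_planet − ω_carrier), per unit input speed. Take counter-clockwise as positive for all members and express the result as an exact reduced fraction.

12/5

N_ring = 40 + 2·10 = 60
40(ω_s−ω_c) = −60(ω_r−ω_c),  ω_s=0, ω_r=1
40(0−ω_c) = −60(1−ω_c)  ⇒  100ω_c = 60  ⇒  ω_c = 3/5
sun–planet: 40·(0−3/5) = −10·(ω_p−ω_c)  ⇒  ω_p−ω_c = −(40/10)·(-3/5) = 12/5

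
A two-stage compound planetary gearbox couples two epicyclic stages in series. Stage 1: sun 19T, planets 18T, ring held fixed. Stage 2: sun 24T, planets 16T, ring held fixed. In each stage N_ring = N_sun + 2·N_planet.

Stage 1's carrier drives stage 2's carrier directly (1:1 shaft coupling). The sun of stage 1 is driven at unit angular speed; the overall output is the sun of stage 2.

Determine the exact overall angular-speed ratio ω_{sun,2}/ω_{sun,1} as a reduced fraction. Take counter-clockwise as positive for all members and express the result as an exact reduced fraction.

Stage 1: N_ring = 19 + 2·18 = 55
Stage 1: 19(ω_s−ω_c) = −55(ω_r−ω_c),  ω_r=0, ω_s=1
Stage 1: 19(1−ω_c) = −55(0−ω_c)  ⇒  74ω_c = 19  ⇒  ω_c = 19/74
  ⇒ ω_c¹/ω_s¹ = 19/74
Stage 2: N_ring = 24 + 2·16 = 56
Stage 2: 24(ω_s−ω_c) = −56(ω_r−ω_c),  ω_r=0, ω_c=1
Stage 2: ω_s = 1 − (56/24)(0−1) = 10/3
  ⇒ ω_s²/ω_c² = 10/3
Coupling ω_c² = ω_c¹ ⇒ overall = 19/74 × 10/3 = 95/111

95/111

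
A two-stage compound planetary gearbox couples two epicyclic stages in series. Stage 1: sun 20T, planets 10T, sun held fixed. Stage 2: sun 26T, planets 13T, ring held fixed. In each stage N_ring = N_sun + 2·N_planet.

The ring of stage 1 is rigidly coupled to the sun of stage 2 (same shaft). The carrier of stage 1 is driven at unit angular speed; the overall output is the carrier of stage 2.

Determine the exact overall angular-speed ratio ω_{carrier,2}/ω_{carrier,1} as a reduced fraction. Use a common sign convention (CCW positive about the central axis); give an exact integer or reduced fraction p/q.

1/2

Stage 1: N_ring = 20 + 2·10 = 40
Stage 1: 20(ω_s−ω_c) = −40(ω_r−ω_c),  ω_s=0, ω_c=1
Stage 1: ω_r = 1 − (20/40)(0−1) = 3/2
  ⇒ ω_r¹/ω_c¹ = 3/2
Stage 2: N_ring = 26 + 2·13 = 52
Stage 2: 26(ω_s−ω_c) = −52(ω_r−ω_c),  ω_r=0, ω_s=1
Stage 2: 26(1−ω_c) = −52(0−ω_c)  ⇒  78ω_c = 26  ⇒  ω_c = 1/3
  ⇒ ω_c²/ω_s² = 1/3
Coupling ω_s² = ω_r¹ ⇒ overall = 3/2 × 1/3 = 1/2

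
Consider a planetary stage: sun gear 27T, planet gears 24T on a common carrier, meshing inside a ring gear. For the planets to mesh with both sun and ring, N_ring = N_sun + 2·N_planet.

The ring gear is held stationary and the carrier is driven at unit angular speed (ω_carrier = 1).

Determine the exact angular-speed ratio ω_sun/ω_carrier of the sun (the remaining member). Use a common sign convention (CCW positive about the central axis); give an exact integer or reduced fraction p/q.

N_ring = 27 + 2·24 = 75
27(ω_s−ω_c) = −75(ω_r−ω_c),  ω_r=0, ω_c=1
ω_s = 1 − (75/27)(0−1) = 34/9
ω_s/ω_c = 34/9

34/9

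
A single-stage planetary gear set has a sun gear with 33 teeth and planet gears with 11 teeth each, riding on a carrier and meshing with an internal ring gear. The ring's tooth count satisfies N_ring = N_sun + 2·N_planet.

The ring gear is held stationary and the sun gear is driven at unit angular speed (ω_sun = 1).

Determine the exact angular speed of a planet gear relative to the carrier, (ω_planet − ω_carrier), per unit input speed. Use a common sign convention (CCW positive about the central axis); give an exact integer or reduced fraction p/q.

N_ring = 33 + 2·11 = 55
33(ω_s−ω_c) = −55(ω_r−ω_c),  ω_r=0, ω_s=1
33(1−ω_c) = −55(0−ω_c)  ⇒  88ω_c = 33  ⇒  ω_c = 3/8
sun–planet: 33·(1−3/8) = −11·(ω_p−ω_c)  ⇒  ω_p−ω_c = −(33/11)·(5/8) = -15/8

-15/8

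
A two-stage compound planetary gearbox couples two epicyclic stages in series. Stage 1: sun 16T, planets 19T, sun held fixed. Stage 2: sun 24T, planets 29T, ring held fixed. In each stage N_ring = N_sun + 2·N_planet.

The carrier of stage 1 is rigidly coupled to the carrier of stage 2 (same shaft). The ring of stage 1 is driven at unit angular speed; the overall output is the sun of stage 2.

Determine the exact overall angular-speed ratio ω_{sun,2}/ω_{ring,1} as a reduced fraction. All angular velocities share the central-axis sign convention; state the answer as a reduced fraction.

Stage 1: N_ring = 16 + 2·19 = 54
Stage 1: 16(ω_s−ω_c) = −54(ω_r−ω_c),  ω_s=0, ω_r=1
Stage 1: 16(0−ω_c) = −54(1−ω_c)  ⇒  70ω_c = 54  ⇒  ω_c = 27/35
  ⇒ ω_c¹/ω_r¹ = 27/35
Stage 2: N_ring = 24 + 2·29 = 82
Stage 2: 24(ω_s−ω_c) = −82(ω_r−ω_c),  ω_r=0, ω_c=1
Stage 2: ω_s = 1 − (82/24)(0−1) = 53/12
  ⇒ ω_s²/ω_c² = 53/12
Coupling ω_c² = ω_c¹ ⇒ overall = 27/35 × 53/12 = 477/140

477/140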